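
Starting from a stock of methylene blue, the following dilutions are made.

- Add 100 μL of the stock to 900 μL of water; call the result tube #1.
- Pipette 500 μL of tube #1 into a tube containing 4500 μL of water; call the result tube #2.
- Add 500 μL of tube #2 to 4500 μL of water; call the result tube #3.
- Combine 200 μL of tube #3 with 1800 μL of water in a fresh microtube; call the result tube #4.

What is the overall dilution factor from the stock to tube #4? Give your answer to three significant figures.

1.00 × 10^4

Step 1: 100 μL + 900 μL = 1000 μL total → factor 1000/100 = 10
Step 2: 500 μL + 4500 μL = 5000 μL total → factor 5000/500 = 10
Step 3: 500 μL + 4500 μL = 5000 μL total → factor 5000/500 = 10
Step 4: 200 μL + 1800 μL = 2000 μL total → factor 2000/200 = 10
Overall dilution factor = 10 × 10 × 10 × 10 = 10000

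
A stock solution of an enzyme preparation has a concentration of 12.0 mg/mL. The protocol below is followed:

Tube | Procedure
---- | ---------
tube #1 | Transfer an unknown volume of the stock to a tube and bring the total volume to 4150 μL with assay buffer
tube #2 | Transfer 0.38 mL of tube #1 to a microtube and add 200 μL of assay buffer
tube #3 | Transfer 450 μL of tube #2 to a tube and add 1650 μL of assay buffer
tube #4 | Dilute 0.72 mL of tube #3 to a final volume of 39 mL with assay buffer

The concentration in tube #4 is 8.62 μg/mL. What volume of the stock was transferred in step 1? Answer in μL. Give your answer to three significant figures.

1.15 × 10^3 μL

Step 1: v brought to 4150 μL → factor = 4150 μL/v
Step 2: 0.38 mL + 200 μL = 0.58 mL total → factor 0.58/0.38 = 1.5263
Step 3: 450 μL + 1650 μL = 2100 μL total → factor 2100/450 = 4.6667
Step 4: 0.72 mL brought to 39 mL → factor 39/0.72 = 54.167
Product of known-step factors = 385.82
Overall factor = 12.0 mg/mL / (8.62 μg/mL) = 1392.1
Step-1 factor = 1392.1 / 385.82 = 3.6082
v = 4150 μL / 3.6082 = 1.15 × 10^3 μL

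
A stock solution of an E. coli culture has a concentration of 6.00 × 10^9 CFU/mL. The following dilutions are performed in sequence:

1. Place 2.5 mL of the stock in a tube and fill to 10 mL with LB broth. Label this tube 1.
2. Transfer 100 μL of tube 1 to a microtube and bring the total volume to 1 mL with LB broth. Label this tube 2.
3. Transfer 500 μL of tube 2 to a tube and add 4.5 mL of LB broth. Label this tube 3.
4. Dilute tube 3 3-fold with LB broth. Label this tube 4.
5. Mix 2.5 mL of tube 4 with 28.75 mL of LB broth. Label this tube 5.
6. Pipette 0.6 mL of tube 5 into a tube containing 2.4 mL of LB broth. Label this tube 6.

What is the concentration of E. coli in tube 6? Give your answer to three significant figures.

8.00 × 10^4 CFU/mL

Step 1: 2.5 mL brought to 10 mL → factor 10/2.5 = 4
Step 2: 100 μL brought to 1 mL → factor 1000/100 = 10
Step 3: 500 μL + 4.5 mL = 5000 μL total → factor 5000/500 = 10
Step 4: 3-fold → factor 3
Step 5: 2.5 mL + 28.75 mL = 31.25 mL total → factor 31.25/2.5 = 12.5
Step 6: 0.6 mL + 2.4 mL = 3 mL total → factor 3/0.6 = 5
Overall dilution factor = 4 × 10 × 10 × 3 × 12.5 × 5 = 75000
Final = 6.00 × 10^9 CFU/mL / 75000 = 8.00 × 10^4 CFU/mL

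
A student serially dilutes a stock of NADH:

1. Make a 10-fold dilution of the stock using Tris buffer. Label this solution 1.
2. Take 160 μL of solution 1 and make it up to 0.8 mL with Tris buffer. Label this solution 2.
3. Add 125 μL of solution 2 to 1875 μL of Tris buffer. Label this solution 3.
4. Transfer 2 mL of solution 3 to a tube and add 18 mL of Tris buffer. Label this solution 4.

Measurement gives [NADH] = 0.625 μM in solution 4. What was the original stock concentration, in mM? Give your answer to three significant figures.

5.00 mM

Step 1: 10-fold → factor 10
Step 2: 160 μL brought to 0.8 mL → factor 800/160 = 5
Step 3: 125 μL + 1875 μL = 2000 μL total → factor 2000/125 = 16
Step 4: 2 mL + 18 mL = 20 mL total → factor 20/2 = 10
Overall dilution factor = 10 × 5 × 16 × 10 = 8000
Stock = 0.625 μM × 8000 = 5000 μM = 5.00 mM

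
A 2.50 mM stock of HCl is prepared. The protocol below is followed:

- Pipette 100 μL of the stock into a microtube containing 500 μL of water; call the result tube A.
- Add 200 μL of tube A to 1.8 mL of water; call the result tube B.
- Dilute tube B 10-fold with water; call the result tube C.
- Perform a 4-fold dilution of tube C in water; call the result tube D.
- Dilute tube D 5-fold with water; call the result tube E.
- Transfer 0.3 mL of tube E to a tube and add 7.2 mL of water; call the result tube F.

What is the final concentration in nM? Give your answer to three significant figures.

Step 1: 100 μL + 500 μL = 600 μL total → factor 600/100 = 6
Step 2: 200 μL + 1.8 mL = 2000 μL total → factor 2000/200 = 10
Step 3: 10-fold → factor 10
Step 4: 4-fold → factor 4
Step 5: 5-fold → factor 5
Step 6: 0.3 mL + 7.2 mL = 7.5 mL total → factor 7.5/0.3 = 25
Overall dilution factor = 6 × 10 × 10 × 4 × 5 × 25 = 3 × 10^5
Final = 2.50 mM / 3 × 10^5 = 8.333 × 10^-6 mM = 8.33 nM

8.33 nM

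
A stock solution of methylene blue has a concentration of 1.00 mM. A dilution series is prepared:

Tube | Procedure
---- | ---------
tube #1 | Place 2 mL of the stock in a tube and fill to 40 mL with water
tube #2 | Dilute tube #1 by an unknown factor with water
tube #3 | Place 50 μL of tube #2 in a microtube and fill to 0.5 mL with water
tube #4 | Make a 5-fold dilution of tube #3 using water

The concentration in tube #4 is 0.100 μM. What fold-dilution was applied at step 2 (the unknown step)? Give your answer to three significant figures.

10.0-fold

Step 1: 2 mL brought to 40 mL → factor 40/2 = 20
Step 2: unknown factor x
Step 3: 50 μL brought to 0.5 mL → factor 500/50 = 10
Step 4: 5-fold → factor 5
Product of known-step factors = 1000
Overall factor = 1.00 mM / (0.100 μM) = 10000
x = 10000 / 1000 = 10.0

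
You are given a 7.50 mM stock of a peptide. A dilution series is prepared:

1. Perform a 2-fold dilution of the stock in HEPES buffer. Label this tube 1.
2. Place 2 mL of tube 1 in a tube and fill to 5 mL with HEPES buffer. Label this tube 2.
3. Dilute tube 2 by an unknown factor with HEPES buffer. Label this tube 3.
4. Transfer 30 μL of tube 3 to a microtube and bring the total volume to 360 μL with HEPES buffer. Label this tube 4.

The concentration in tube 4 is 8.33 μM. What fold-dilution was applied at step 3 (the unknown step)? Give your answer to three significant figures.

15.0-fold

Step 1: 2-fold → factor 2
Step 2: 2 mL brought to 5 mL → factor 5/2 = 2.5
Step 3: unknown factor x
Step 4: 30 μL brought to 360 μL → factor 360/30 = 12
Product of known-step factors = 60
Overall factor = 7.50 mM / (8.33 μM) = 900.36
x = 900.36 / 60 = 15.0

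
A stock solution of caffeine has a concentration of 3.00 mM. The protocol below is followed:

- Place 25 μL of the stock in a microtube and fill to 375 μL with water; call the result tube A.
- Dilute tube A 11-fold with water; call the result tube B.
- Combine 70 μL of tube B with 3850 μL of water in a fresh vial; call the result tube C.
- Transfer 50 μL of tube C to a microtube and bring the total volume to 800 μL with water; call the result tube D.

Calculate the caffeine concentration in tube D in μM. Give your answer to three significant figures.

Step 1: 25 μL brought to 375 μL → factor 375/25 = 15
Step 2: 11-fold → factor 11
Step 3: 70 μL + 3850 μL = 3920 μL total → factor 3920/70 = 56
Step 4: 50 μL brought to 800 μL → factor 800/50 = 16
Dilution factor through tube D = 15 × 11 × 56 × 16 = 1.4784 × 10^5
[tube D] = 3.00 mM / 1.4784 × 10^5 = 2.029 × 10^-5 mM = 0.0203 μM

0.0203 μM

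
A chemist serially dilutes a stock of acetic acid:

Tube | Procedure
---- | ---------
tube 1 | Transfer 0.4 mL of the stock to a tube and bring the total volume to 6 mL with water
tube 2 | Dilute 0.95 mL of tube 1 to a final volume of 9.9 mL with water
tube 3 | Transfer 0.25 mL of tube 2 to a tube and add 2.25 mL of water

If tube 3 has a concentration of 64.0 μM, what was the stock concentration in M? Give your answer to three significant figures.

0.100 M

Step 1: 0.4 mL brought to 6 mL → factor 6/0.4 = 15
Step 2: 0.95 mL brought to 9.9 mL → factor 9.9/0.95 = 10.421
Step 3: 0.25 mL + 2.25 mL = 2.5 mL total → factor 2.5/0.25 = 10
Overall dilution factor = 15 × 10.421 × 10 = 1563.2
Stock = 64.0 μM × 1563.2 = 1.000 × 10^5 μM = 0.100 M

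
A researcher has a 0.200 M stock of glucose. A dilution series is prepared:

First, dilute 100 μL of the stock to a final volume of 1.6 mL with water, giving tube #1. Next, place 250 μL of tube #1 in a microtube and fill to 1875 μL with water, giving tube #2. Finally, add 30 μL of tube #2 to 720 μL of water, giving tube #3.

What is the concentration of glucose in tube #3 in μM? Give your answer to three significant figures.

Step 1: 100 μL brought to 1.6 mL → factor 1600/100 = 16
Step 2: 250 μL brought to 1875 μL → factor 1875/250 = 7.5
Step 3: 30 μL + 720 μL = 750 μL total → factor 750/30 = 25
Overall dilution factor = 16 × 7.5 × 25 = 3000
Final = 0.200 M / 3000 = 6.667 × 10^-5 M = 66.7 μM

66.7 μM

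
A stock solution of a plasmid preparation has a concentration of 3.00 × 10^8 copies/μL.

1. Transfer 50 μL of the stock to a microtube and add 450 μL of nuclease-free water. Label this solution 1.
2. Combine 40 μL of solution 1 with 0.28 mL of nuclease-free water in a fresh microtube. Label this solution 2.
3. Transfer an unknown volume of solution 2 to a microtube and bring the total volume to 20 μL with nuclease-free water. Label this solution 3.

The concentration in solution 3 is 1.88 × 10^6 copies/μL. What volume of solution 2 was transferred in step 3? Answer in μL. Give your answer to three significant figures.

Step 1: 50 μL + 450 μL = 500 μL total → factor 500/50 = 10
Step 2: 40 μL + 0.28 mL = 320 μL total → factor 320/40 = 8
Step 3: v brought to 20 μL → factor = 20 μL/v
Product of known-step factors = 80
Overall factor = 3.00 × 10^8 copies/μL / (1.88 × 10^6 copies/μL) = 159.57
Step-3 factor = 159.57 / 80 = 1.9947
v = 20 μL / 1.9947 = 10.0 μL

10.0 μL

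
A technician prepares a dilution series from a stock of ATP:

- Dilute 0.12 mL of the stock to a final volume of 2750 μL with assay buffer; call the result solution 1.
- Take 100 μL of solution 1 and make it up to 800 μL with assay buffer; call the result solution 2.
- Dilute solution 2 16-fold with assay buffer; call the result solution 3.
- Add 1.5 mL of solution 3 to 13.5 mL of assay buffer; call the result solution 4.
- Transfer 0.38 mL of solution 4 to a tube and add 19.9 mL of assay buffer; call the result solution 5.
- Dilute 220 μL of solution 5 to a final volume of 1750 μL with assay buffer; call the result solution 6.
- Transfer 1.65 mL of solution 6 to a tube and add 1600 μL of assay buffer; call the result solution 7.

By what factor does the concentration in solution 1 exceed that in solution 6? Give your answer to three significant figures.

5.43 × 10^5

Step 1: 0.12 mL brought to 2750 μL → factor 2.75/0.12 = 22.917
Step 2: 100 μL brought to 800 μL → factor 800/100 = 8
Step 3: 16-fold → factor 16
Step 4: 1.5 mL + 13.5 mL = 15 mL total → factor 15/1.5 = 10
Step 5: 0.38 mL + 19.9 mL = 20.28 mL total → factor 20.28/0.38 = 53.368
Step 6: 220 μL brought to 1750 μL → factor 1750/220 = 7.9545
Dilution factor to solution 1 = 22.917; to solution 6 = 1.2453 × 10^7
[solution 1]/[solution 6] = (factor to solution 6)/(factor to solution 1) = 1.2453 × 10^7/22.917 = 5.43 × 10^5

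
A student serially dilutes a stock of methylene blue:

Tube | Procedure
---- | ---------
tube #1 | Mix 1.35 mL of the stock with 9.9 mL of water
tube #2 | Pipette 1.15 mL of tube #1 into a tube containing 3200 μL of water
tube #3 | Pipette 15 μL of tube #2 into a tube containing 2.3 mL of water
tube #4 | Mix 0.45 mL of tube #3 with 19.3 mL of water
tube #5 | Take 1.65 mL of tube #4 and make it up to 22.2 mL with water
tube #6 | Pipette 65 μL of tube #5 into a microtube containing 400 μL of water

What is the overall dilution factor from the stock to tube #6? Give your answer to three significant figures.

Step 1: 1.35 mL + 9.9 mL = 11.25 mL total → factor 11.25/1.35 = 8.3333
Step 2: 1.15 mL + 3200 μL = 4.35 mL total → factor 4.35/1.15 = 3.7826
Step 3: 15 μL + 2.3 mL = 2315 μL total → factor 2315/15 = 154.33
Step 4: 0.45 mL + 19.3 mL = 19.75 mL total → factor 19.75/0.45 = 43.889
Step 5: 1.65 mL brought to 22.2 mL → factor 22.2/1.65 = 13.455
Step 6: 65 μL + 400 μL = 465 μL total → factor 465/65 = 7.1538
Overall dilution factor = 8.3333 × 3.7826 × 154.33 × 43.889 × 13.455 × 7.1538 = 2.0551 × 10^7

2.06 × 10^7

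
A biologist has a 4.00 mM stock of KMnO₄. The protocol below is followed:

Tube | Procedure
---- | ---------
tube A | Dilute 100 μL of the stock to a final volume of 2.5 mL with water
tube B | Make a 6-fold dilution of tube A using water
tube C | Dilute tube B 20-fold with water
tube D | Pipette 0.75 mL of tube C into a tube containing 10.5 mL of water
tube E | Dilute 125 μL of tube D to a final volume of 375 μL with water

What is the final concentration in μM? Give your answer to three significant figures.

0.0296 μM

Step 1: 100 μL brought to 2.5 mL → factor 2500/100 = 25
Step 2: 6-fold → factor 6
Step 3: 20-fold → factor 20
Step 4: 0.75 mL + 10.5 mL = 11.25 mL total → factor 11.25/0.75 = 15
Step 5: 125 μL brought to 375 μL → factor 375/125 = 3
Overall dilution factor = 25 × 6 × 20 × 15 × 3 = 1.35 × 10^5
Final = 4.00 mM / 1.35 × 10^5 = 2.963 × 10^-5 mM = 0.0296 μM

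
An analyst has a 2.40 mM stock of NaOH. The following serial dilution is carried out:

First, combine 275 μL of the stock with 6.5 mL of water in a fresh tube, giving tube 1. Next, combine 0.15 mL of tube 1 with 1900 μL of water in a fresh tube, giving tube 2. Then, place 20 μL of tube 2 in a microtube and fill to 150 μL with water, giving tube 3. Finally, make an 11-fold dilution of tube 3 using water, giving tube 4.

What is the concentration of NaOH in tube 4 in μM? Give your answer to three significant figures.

Step 1: 275 μL + 6.5 mL = 6775 μL total → factor 6775/275 = 24.636
Step 2: 0.15 mL + 1900 μL = 2.05 mL total → factor 2.05/0.15 = 13.667
Step 3: 20 μL brought to 150 μL → factor 150/20 = 7.5
Step 4: 11-fold → factor 11
Overall dilution factor = 24.636 × 13.667 × 7.5 × 11 = 27778
Final = 2.40 mM / 27778 = 8.640 × 10^-5 mM = 0.0864 μM

0.0864 μM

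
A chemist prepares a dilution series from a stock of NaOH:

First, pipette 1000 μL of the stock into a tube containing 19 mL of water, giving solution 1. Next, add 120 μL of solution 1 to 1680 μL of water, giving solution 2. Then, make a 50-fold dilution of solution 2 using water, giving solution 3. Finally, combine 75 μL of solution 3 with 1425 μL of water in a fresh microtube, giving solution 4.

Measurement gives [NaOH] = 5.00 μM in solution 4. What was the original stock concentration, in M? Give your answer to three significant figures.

1.50 M

Step 1: 1000 μL + 19 mL = 20000 μL total → factor 20000/1000 = 20
Step 2: 120 μL + 1680 μL = 1800 μL total → factor 1800/120 = 15
Step 3: 50-fold → factor 50
Step 4: 75 μL + 1425 μL = 1500 μL total → factor 1500/75 = 20
Overall dilution factor = 20 × 15 × 50 × 20 = 3 × 10^5
Stock = 5.00 μM × 3 × 10^5 = 1.500 × 10^6 μM = 1.50 M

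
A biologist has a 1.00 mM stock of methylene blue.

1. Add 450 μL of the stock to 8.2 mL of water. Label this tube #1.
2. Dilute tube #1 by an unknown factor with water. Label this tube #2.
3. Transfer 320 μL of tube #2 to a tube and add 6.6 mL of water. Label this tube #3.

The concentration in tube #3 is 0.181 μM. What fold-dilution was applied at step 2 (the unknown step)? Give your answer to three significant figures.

13.3-fold

Step 1: 450 μL + 8.2 mL = 8650 μL total → factor 8650/450 = 19.222
Step 2: unknown factor x
Step 3: 320 μL + 6.6 mL = 6920 μL total → factor 6920/320 = 21.625
Product of known-step factors = 415.68
Overall factor = 1.00 mM / (0.181 μM) = 5524.9
x = 5524.9 / 415.68 = 13.3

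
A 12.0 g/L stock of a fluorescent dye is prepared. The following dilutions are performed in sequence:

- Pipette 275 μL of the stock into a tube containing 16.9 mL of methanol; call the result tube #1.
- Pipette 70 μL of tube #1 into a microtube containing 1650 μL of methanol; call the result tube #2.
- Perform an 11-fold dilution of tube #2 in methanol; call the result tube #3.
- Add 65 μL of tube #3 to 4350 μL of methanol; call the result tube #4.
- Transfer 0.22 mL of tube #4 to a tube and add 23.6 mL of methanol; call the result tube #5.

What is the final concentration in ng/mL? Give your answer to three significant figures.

0.0967 ng/mL

Step 1: 275 μL + 16.9 mL = 17175 μL total → factor 17175/275 = 62.455
Step 2: 70 μL + 1650 μL = 1720 μL total → factor 1720/70 = 24.571
Step 3: 11-fold → factor 11
Step 4: 65 μL + 4350 μL = 4415 μL total → factor 4415/65 = 67.923
Step 5: 0.22 mL + 23.6 mL = 23.82 mL total → factor 23.82/0.22 = 108.27
Overall dilution factor = 62.455 × 24.571 × 11 × 67.923 × 108.27 = 1.2414 × 10^8
Final = 12.0 g/L / 1.2414 × 10^8 = 9.666 × 10^-8 g/L = 0.0967 ng/mL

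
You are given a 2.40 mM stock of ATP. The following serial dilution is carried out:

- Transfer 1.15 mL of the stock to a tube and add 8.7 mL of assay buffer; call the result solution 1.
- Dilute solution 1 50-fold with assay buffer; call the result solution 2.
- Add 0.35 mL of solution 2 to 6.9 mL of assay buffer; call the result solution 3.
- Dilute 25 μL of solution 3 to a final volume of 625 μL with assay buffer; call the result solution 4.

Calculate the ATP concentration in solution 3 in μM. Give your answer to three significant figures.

Step 1: 1.15 mL + 8.7 mL = 9.85 mL total → factor 9.85/1.15 = 8.5652
Step 2: 50-fold → factor 50
Step 3: 0.35 mL + 6.9 mL = 7.25 mL total → factor 7.25/0.35 = 20.714
Dilution factor through solution 3 = 8.5652 × 50 × 20.714 = 8871.1
[solution 3] = 2.40 mM / 8871.1 = 0.0002705 mM = 0.271 μM

0.271 μM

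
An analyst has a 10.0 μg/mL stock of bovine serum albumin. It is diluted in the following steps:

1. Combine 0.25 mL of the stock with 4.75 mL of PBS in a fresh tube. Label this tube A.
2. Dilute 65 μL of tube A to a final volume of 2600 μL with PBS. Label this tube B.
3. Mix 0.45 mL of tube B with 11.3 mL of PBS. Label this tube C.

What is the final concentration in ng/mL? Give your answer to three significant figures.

0.479 ng/mL

Step 1: 0.25 mL + 4.75 mL = 5 mL total → factor 5/0.25 = 20
Step 2: 65 μL brought to 2600 μL → factor 2600/65 = 40
Step 3: 0.45 mL + 11.3 mL = 11.75 mL total → factor 11.75/0.45 = 26.111
Overall dilution factor = 20 × 40 × 26.111 = 20889
Final = 10.0 μg/mL / 20889 = 0.0004787 μg/mL = 0.479 ng/mL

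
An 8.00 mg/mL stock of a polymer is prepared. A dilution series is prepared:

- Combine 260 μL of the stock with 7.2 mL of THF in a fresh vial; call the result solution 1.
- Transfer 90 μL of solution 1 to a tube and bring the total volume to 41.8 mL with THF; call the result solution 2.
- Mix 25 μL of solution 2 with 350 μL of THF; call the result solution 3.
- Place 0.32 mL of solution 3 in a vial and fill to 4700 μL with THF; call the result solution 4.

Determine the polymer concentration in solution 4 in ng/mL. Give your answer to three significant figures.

Step 1: 260 μL + 7.2 mL = 7460 μL total → factor 7460/260 = 28.692
Step 2: 90 μL brought to 41.8 mL → factor 41800/90 = 464.44
Step 3: 25 μL + 350 μL = 375 μL total → factor 375/25 = 15
Step 4: 0.32 mL brought to 4700 μL → factor 4.7/0.32 = 14.688
Overall dilution factor = 28.692 × 464.44 × 15 × 14.688 = 2.9359 × 10^6
Final = 8.00 mg/mL / 2.9359 × 10^6 = 2.725 × 10^-6 mg/mL = 2.72 ng/mL

2.72 ng/mL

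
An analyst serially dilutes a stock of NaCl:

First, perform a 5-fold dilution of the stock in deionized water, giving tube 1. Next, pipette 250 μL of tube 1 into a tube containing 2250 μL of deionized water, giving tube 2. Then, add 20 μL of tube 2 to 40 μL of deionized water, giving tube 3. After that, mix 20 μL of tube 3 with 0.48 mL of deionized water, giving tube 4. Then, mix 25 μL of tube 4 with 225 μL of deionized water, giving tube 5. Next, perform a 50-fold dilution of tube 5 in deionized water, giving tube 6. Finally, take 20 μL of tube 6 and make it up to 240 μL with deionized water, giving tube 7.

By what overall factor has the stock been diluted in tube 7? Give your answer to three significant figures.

2.25 × 10^7

Step 1: 5-fold → factor 5
Step 2: 250 μL + 2250 μL = 2500 μL total → factor 2500/250 = 10
Step 3: 20 μL + 40 μL = 60 μL total → factor 60/20 = 3
Step 4: 20 μL + 0.48 mL = 500 μL total → factor 500/20 = 25
Step 5: 25 μL + 225 μL = 250 μL total → factor 250/25 = 10
Step 6: 50-fold → factor 50
Step 7: 20 μL brought to 240 μL → factor 240/20 = 12
Overall dilution factor = 5 × 10 × 3 × 25 × 10 × 50 × 12 = 2.25 × 10^7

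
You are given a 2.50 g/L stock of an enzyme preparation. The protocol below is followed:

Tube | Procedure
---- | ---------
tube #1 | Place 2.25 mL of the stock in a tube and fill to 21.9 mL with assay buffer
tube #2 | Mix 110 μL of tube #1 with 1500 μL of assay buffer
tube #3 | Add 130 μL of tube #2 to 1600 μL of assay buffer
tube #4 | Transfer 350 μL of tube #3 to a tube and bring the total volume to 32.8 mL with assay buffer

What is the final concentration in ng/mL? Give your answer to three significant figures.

14.1 ng/mL

Step 1: 2.25 mL brought to 21.9 mL → factor 21.9/2.25 = 9.7333
Step 2: 110 μL + 1500 μL = 1610 μL total → factor 1610/110 = 14.636
Step 3: 130 μL + 1600 μL = 1730 μL total → factor 1730/130 = 13.308
Step 4: 350 μL brought to 32.8 mL → factor 32800/350 = 93.714
Overall dilution factor = 9.7333 × 14.636 × 13.308 × 93.714 = 1.7767 × 10^5
Final = 2.50 g/L / 1.7767 × 10^5 = 1.407 × 10^-5 g/L = 14.1 ng/mL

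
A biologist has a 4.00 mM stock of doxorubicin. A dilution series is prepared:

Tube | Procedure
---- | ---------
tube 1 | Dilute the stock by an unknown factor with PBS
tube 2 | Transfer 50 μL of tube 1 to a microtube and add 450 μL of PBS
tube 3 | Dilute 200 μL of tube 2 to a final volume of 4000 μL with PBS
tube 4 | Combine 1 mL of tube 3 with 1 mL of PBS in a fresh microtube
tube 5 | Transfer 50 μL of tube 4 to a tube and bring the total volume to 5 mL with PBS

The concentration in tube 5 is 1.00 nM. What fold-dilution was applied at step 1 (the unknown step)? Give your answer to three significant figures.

100-fold

Step 1: unknown factor x
Step 2: 50 μL + 450 μL = 500 μL total → factor 500/50 = 10
Step 3: 200 μL brought to 4000 μL → factor 4000/200 = 20
Step 4: 1 mL + 1 mL = 2 mL total → factor 2/1 = 2
Step 5: 50 μL brought to 5 mL → factor 5000/50 = 100
Product of known-step factors = 40000
Overall factor = 4.00 mM / (1.00 nM) = 4 × 10^6
x = 4 × 10^6 / 40000 = 100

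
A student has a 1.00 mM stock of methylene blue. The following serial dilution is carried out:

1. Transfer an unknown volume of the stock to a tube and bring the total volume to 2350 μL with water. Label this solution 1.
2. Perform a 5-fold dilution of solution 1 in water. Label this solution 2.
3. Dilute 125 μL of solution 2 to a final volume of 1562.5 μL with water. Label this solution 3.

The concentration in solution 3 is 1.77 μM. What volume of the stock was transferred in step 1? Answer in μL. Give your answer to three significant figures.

260 μL

Step 1: v brought to 2350 μL → factor = 2350 μL/v
Step 2: 5-fold → factor 5
Step 3: 125 μL brought to 1562.5 μL → factor 1562.5/125 = 12.5
Product of known-step factors = 62.5
Overall factor = 1.00 mM / (1.77 μM) = 564.97
Step-1 factor = 564.97 / 62.5 = 9.0395
v = 2350 μL / 9.0395 = 260 μL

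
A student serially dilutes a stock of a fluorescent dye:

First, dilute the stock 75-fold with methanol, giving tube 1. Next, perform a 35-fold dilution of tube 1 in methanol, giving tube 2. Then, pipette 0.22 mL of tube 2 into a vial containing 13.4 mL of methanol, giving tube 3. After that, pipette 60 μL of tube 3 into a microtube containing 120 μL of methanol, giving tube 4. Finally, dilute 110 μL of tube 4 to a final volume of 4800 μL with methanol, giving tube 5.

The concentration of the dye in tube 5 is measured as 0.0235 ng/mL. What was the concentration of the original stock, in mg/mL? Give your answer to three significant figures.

0.500 mg/mL

Step 1: 75-fold → factor 75
Step 2: 35-fold → factor 35
Step 3: 0.22 mL + 13.4 mL = 13.62 mL total → factor 13.62/0.22 = 61.909
Step 4: 60 μL + 120 μL = 180 μL total → factor 180/60 = 3
Step 5: 110 μL brought to 4800 μL → factor 4800/110 = 43.636
Overall dilution factor = 75 × 35 × 61.909 × 3 × 43.636 = 2.1274 × 10^7
Stock = 0.0235 ng/mL × 2.1274 × 10^7 = 4.999 × 10^5 ng/mL = 0.500 mg/mL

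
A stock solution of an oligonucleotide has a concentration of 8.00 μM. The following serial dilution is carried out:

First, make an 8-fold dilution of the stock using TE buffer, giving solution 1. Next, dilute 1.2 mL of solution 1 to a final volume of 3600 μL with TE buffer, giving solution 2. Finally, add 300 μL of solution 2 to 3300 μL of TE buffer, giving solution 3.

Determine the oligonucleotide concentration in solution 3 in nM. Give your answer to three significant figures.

27.8 nM

Step 1: 8-fold → factor 8
Step 2: 1.2 mL brought to 3600 μL → factor 3.6/1.2 = 3
Step 3: 300 μL + 3300 μL = 3600 μL total → factor 3600/300 = 12
Overall dilution factor = 8 × 3 × 12 = 288
Final = 8.00 μM / 288 = 0.02778 μM = 27.8 nM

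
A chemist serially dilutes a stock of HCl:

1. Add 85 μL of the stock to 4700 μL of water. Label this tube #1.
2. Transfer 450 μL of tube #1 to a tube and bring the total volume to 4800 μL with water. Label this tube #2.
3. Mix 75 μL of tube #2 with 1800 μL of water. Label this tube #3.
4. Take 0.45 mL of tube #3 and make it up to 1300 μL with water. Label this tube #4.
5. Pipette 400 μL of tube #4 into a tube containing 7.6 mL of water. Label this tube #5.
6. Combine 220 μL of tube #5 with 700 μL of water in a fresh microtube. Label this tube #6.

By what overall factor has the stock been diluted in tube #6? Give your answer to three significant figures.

Step 1: 85 μL + 4700 μL = 4785 μL total → factor 4785/85 = 56.294
Step 2: 450 μL brought to 4800 μL → factor 4800/450 = 10.667
Step 3: 75 μL + 1800 μL = 1875 μL total → factor 1875/75 = 25
Step 4: 0.45 mL brought to 1300 μL → factor 1.3/0.45 = 2.8889
Step 5: 400 μL + 7.6 mL = 8000 μL total → factor 8000/400 = 20
Step 6: 220 μL + 700 μL = 920 μL total → factor 920/220 = 4.1818
Overall dilution factor = 56.294 × 10.667 × 25 × 2.8889 × 20 × 4.1818 = 3.6271 × 10^6

3.63 × 10^6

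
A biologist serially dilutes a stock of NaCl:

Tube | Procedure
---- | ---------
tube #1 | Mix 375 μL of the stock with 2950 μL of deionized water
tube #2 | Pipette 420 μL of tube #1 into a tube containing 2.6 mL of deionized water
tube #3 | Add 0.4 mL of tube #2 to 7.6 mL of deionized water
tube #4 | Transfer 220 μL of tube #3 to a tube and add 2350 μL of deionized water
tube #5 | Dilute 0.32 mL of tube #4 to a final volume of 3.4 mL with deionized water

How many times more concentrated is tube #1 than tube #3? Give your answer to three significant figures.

144

Step 1: 375 μL + 2950 μL = 3325 μL total → factor 3325/375 = 8.8667
Step 2: 420 μL + 2.6 mL = 3020 μL total → factor 3020/420 = 7.1905
Step 3: 0.4 mL + 7.6 mL = 8 mL total → factor 8/0.4 = 20
Dilution factor to tube #1 = 8.8667; to tube #3 = 1275.1
[tube #1]/[tube #3] = (factor to tube #3)/(factor to tube #1) = 1275.1/8.8667 = 144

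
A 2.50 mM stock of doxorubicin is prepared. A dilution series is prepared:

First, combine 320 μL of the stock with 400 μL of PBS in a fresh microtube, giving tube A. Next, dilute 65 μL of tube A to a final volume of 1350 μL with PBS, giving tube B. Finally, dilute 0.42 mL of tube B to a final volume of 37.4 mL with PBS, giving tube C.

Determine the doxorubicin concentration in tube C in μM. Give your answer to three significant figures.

0.601 μM

Step 1: 320 μL + 400 μL = 720 μL total → factor 720/320 = 2.25
Step 2: 65 μL brought to 1350 μL → factor 1350/65 = 20.769
Step 3: 0.42 mL brought to 37.4 mL → factor 37.4/0.42 = 89.048
Overall dilution factor = 2.25 × 20.769 × 89.048 = 4161.3
Final = 2.50 mM / 4161.3 = 0.0006008 mM = 0.601 μM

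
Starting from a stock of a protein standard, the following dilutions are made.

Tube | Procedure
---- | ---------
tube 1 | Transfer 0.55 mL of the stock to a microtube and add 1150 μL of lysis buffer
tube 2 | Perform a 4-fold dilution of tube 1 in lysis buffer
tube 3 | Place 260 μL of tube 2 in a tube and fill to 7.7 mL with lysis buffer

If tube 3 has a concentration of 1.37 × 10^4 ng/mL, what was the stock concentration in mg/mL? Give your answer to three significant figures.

Step 1: 0.55 mL + 1150 μL = 1.7 mL total → factor 1.7/0.55 = 3.0909
Step 2: 4-fold → factor 4
Step 3: 260 μL brought to 7.7 mL → factor 7700/260 = 29.615
Overall dilution factor = 3.0909 × 4 × 29.615 = 366.15
Stock = 1.37 × 10^4 ng/mL × 366.15 = 5.016 × 10^6 ng/mL = 5.02 mg/mL

5.02 mg/mL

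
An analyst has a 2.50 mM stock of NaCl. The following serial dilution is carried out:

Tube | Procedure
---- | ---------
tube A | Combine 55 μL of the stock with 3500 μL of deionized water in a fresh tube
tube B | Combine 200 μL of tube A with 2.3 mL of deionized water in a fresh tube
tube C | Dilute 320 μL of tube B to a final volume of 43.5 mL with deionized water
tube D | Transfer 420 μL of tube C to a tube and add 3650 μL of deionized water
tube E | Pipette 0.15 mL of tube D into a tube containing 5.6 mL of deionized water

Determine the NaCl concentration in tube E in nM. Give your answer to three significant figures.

Step 1: 55 μL + 3500 μL = 3555 μL total → factor 3555/55 = 64.636
Step 2: 200 μL + 2.3 mL = 2500 μL total → factor 2500/200 = 12.5
Step 3: 320 μL brought to 43.5 mL → factor 43500/320 = 135.94
Step 4: 420 μL + 3650 μL = 4070 μL total → factor 4070/420 = 9.6905
Step 5: 0.15 mL + 5.6 mL = 5.75 mL total → factor 5.75/0.15 = 38.333
Overall dilution factor = 64.636 × 12.5 × 135.94 × 9.6905 × 38.333 = 4.0799 × 10^7
Final = 2.50 mM / 4.0799 × 10^7 = 6.128 × 10^-8 mM = 0.0613 nM

0.0613 nM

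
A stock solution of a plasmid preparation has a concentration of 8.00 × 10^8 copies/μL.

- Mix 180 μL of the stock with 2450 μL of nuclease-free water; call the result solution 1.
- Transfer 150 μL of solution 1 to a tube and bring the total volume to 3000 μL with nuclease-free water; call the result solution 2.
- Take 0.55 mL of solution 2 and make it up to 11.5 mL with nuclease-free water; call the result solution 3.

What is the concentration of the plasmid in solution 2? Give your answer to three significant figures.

2.74 × 10^6 copies/μL

Step 1: 180 μL + 2450 μL = 2630 μL total → factor 2630/180 = 14.611
Step 2: 150 μL brought to 3000 μL → factor 3000/150 = 20
Dilution factor through solution 2 = 14.611 × 20 = 292.22
[solution 2] = 8.00 × 10^8 copies/μL / 292.22 = 2.74 × 10^6 copies/μL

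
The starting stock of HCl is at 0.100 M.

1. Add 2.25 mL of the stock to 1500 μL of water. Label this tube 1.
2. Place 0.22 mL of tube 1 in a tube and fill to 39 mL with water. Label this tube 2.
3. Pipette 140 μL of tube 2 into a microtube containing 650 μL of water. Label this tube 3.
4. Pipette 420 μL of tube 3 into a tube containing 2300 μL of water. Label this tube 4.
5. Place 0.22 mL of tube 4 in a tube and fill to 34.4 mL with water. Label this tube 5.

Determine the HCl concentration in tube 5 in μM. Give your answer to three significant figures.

Step 1: 2.25 mL + 1500 μL = 3.75 mL total → factor 3.75/2.25 = 1.6667
Step 2: 0.22 mL brought to 39 mL → factor 39/0.22 = 177.27
Step 3: 140 μL + 650 μL = 790 μL total → factor 790/140 = 5.6429
Step 4: 420 μL + 2300 μL = 2720 μL total → factor 2720/420 = 6.4762
Step 5: 0.22 mL brought to 34.4 mL → factor 34.4/0.22 = 156.36
Overall dilution factor = 1.6667 × 177.27 × 5.6429 × 6.4762 × 156.36 = 1.6883 × 10^6
Final = 0.100 M / 1.6883 × 10^6 = 5.923 × 10^-8 M = 0.0592 μM

0.0592 μM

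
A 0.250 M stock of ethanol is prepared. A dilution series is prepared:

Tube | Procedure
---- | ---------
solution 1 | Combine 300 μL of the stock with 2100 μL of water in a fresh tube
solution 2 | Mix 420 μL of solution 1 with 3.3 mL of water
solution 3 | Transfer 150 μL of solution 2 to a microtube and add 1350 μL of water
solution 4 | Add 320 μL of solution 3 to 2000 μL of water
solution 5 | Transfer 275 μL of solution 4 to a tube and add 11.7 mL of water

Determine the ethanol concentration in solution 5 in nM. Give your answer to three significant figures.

1.12 × 10^3 nM

Step 1: 300 μL + 2100 μL = 2400 μL total → factor 2400/300 = 8
Step 2: 420 μL + 3.3 mL = 3720 μL total → factor 3720/420 = 8.8571
Step 3: 150 μL + 1350 μL = 1500 μL total → factor 1500/150 = 10
Step 4: 320 μL + 2000 μL = 2320 μL total → factor 2320/320 = 7.25
Step 5: 275 μL + 11.7 mL = 11975 μL total → factor 11975/275 = 43.545
Overall dilution factor = 8 × 8.8571 × 10 × 7.25 × 43.545 = 2.237 × 10^5
Final = 0.250 M / 2.237 × 10^5 = 1.118 × 10^-6 M = 1.12 × 10^3 nM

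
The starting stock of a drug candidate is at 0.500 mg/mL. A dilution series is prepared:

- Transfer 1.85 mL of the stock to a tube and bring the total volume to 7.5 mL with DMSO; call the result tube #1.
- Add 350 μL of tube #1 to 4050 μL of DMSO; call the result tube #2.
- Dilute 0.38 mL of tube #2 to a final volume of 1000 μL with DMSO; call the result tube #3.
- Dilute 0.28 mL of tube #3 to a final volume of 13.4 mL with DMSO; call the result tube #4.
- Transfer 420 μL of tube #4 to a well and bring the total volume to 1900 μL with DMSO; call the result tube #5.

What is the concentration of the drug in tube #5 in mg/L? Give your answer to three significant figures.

Step 1: 1.85 mL brought to 7.5 mL → factor 7.5/1.85 = 4.0541
Step 2: 350 μL + 4050 μL = 4400 μL total → factor 4400/350 = 12.571
Step 3: 0.38 mL brought to 1000 μL → factor 1/0.38 = 2.6316
Step 4: 0.28 mL brought to 13.4 mL → factor 13.4/0.28 = 47.857
Step 5: 420 μL brought to 1900 μL → factor 1900/420 = 4.5238
Overall dilution factor = 4.0541 × 12.571 × 2.6316 × 47.857 × 4.5238 = 29036
Final = 0.500 mg/mL / 29036 = 1.722 × 10^-5 mg/mL = 0.0172 mg/L

0.0172 mg/L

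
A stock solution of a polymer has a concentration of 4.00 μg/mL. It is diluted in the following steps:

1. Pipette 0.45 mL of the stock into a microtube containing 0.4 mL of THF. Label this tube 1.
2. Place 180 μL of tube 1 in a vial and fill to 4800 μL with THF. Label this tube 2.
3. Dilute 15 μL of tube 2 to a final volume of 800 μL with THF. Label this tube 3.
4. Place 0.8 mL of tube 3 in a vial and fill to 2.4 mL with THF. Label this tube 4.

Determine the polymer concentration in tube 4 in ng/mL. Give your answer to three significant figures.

0.496 ng/mL

Step 1: 0.45 mL + 0.4 mL = 0.85 mL total → factor 0.85/0.45 = 1.8889
Step 2: 180 μL brought to 4800 μL → factor 4800/180 = 26.667
Step 3: 15 μL brought to 800 μL → factor 800/15 = 53.333
Step 4: 0.8 mL brought to 2.4 mL → factor 2.4/0.8 = 3
Overall dilution factor = 1.8889 × 26.667 × 53.333 × 3 = 8059.3
Final = 4.00 μg/mL / 8059.3 = 0.0004963 μg/mL = 0.496 ng/mL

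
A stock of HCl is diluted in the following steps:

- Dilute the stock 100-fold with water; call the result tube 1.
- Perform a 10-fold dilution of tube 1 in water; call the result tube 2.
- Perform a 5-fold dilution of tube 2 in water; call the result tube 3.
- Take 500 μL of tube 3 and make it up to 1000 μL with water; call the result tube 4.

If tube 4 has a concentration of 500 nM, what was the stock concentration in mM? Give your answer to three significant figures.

Step 1: 100-fold → factor 100
Step 2: 10-fold → factor 10
Step 3: 5-fold → factor 5
Step 4: 500 μL brought to 1000 μL → factor 1000/500 = 2
Overall dilution factor = 100 × 10 × 5 × 2 = 10000
Stock = 500 nM × 10000 = 5.000 × 10^6 nM = 5.00 mM

5.00 mM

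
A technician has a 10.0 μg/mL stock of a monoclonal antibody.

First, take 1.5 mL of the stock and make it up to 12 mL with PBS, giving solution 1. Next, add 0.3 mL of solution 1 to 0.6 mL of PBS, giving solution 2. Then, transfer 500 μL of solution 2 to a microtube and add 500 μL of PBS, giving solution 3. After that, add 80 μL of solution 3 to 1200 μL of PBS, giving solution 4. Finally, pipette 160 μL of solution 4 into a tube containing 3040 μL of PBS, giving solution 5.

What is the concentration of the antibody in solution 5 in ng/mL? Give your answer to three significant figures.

Step 1: 1.5 mL brought to 12 mL → factor 12/1.5 = 8
Step 2: 0.3 mL + 0.6 mL = 0.9 mL total → factor 0.9/0.3 = 3
Step 3: 500 μL + 500 μL = 1000 μL total → factor 1000/500 = 2
Step 4: 80 μL + 1200 μL = 1280 μL total → factor 1280/80 = 16
Step 5: 160 μL + 3040 μL = 3200 μL total → factor 3200/160 = 20
Overall dilution factor = 8 × 3 × 2 × 16 × 20 = 15360
Final = 10.0 μg/mL / 15360 = 0.0006510 μg/mL = 0.651 ng/mL

0.651 ng/mL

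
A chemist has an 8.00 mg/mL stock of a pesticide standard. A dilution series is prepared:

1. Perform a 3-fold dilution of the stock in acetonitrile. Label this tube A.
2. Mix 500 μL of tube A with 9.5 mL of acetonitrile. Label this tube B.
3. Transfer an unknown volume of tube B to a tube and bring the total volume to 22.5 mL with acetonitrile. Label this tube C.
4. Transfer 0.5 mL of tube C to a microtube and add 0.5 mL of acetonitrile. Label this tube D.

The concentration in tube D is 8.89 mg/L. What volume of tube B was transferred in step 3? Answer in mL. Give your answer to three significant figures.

3.00 mL

Step 1: 3-fold → factor 3
Step 2: 500 μL + 9.5 mL = 10000 μL total → factor 10000/500 = 20
Step 3: v brought to 22.5 mL → factor = 22.5 mL/v
Step 4: 0.5 mL + 0.5 mL = 1 mL total → factor 1/0.5 = 2
Product of known-step factors = 120
Overall factor = 8.00 mg/mL / (8.89 mg/L) = 899.89
Step-3 factor = 899.89 / 120 = 7.4991
v = 22.5 mL / 7.4991 = 3.00 mL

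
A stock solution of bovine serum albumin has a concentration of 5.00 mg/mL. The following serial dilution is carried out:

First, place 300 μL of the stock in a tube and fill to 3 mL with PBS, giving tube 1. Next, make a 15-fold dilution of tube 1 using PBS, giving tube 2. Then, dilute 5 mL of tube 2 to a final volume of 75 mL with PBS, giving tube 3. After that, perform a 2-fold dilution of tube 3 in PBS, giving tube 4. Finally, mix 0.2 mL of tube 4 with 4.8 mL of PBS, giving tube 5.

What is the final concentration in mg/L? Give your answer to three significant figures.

Step 1: 300 μL brought to 3 mL → factor 3000/300 = 10
Step 2: 15-fold → factor 15
Step 3: 5 mL brought to 75 mL → factor 75/5 = 15
Step 4: 2-fold → factor 2
Step 5: 0.2 mL + 4.8 mL = 5 mL total → factor 5/0.2 = 25
Overall dilution factor = 10 × 15 × 15 × 2 × 25 = 1.125 × 10^5
Final = 5.00 mg/mL / 1.125 × 10^5 = 4.444 × 10^-5 mg/mL = 0.0444 mg/L

0.0444 mg/L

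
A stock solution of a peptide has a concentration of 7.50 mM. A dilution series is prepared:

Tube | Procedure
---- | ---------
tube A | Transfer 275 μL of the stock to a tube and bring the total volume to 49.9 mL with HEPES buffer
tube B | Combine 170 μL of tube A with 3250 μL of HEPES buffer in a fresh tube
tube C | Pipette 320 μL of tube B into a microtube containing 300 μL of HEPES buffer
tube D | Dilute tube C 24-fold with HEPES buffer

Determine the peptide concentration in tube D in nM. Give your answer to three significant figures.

44.2 nM

Step 1: 275 μL brought to 49.9 mL → factor 49900/275 = 181.45
Step 2: 170 μL + 3250 μL = 3420 μL total → factor 3420/170 = 20.118
Step 3: 320 μL + 300 μL = 620 μL total → factor 620/320 = 1.9375
Step 4: 24-fold → factor 24
Overall dilution factor = 181.45 × 20.118 × 1.9375 × 24 = 1.6975 × 10^5
Final = 7.50 mM / 1.6975 × 10^5 = 4.418 × 10^-5 mM = 44.2 nM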